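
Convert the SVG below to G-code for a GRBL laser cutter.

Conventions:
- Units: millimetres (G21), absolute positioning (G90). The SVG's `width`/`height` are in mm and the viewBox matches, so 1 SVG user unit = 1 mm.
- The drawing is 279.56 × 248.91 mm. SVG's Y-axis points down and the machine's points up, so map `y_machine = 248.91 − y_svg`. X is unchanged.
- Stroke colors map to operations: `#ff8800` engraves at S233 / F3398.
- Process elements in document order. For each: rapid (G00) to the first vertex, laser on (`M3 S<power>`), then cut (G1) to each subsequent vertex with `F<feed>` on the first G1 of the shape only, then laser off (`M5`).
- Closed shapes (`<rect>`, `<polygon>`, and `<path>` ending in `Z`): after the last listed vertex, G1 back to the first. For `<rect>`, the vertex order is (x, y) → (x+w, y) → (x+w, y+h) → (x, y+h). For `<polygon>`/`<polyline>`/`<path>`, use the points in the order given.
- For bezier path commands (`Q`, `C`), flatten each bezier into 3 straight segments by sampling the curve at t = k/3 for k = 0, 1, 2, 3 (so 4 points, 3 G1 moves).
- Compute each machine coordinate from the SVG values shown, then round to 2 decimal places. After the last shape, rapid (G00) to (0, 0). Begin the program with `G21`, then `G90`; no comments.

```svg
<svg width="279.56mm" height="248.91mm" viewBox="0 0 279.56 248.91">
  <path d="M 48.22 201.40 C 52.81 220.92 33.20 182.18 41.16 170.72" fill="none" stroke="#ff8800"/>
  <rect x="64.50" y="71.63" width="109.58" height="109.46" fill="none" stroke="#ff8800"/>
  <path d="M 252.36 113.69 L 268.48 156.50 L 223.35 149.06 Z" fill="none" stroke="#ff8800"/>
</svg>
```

Since the viewBox matches the mm dimensions, user units are millimetres directly. The only transform is the Y-flip y_m = 248.91 − y_svg.

Shape 1 is a cubic bezier drawn with `<path>`. Its stroke #ff8800 means engrave at S233, F3398. After flipping Y the toolpath is (48.22,47.51) → (46.66,44.24) → (40.47,60.80) → (41.16,78.19).

Shape 2 is a rectangle drawn with `<rect>`. Its stroke #ff8800 means engrave at S233, F3398. After flipping Y the toolpath is (64.50,177.28) → (174.08,177.28) → (174.08,67.82) → (64.50,67.82) → (64.50,177.28), returning to the start.

Shape 3 is a regular polygon drawn with `<path>`. Its stroke #ff8800 means engrave at S233, F3398. After flipping Y the toolpath is (252.36,135.22) → (268.48,92.41) → (223.35,99.85) → (252.36,135.22), returning to the start.

G21
G90
G00 X48.22 Y47.51
M3 S233
G1 X46.66 Y44.24 F3398
G1 X40.47 Y60.80
G1 X41.16 Y78.19
M5
G00 X64.50 Y177.28
M3 S233
G1 X174.08 Y177.28 F3398
G1 X174.08 Y67.82
G1 X64.50 Y67.82
G1 X64.50 Y177.28
M5
G00 X252.36 Y135.22
M3 S233
G1 X268.48 Y92.41 F3398
G1 X223.35 Y99.85
G1 X252.36 Y135.22
M5
G00 X0.00 Y0.00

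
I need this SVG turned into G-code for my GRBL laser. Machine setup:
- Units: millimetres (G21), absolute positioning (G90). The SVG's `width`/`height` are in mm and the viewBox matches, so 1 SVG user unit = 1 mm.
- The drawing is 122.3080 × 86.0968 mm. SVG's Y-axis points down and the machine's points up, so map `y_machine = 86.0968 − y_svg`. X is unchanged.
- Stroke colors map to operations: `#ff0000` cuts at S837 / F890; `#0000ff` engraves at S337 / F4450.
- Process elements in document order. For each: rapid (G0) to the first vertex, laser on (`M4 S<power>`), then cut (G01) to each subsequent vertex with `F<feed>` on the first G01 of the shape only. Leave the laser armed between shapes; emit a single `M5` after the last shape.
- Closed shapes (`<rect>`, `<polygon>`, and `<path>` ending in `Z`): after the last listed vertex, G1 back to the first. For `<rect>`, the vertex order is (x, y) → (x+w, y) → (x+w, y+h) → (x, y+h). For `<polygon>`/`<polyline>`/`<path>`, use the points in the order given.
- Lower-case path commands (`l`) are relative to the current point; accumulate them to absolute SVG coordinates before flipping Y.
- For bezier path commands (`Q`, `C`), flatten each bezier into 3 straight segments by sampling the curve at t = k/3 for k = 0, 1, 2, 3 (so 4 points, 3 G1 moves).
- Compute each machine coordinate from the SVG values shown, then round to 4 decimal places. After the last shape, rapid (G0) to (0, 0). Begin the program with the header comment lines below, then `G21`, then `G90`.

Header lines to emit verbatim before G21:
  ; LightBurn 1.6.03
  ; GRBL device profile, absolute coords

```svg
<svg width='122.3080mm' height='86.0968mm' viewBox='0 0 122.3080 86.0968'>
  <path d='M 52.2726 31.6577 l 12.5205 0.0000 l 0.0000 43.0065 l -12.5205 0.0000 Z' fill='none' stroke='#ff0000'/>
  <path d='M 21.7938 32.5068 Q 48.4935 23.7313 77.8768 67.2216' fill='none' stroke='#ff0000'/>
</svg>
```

1 u = 1 mm; y_m = 86.0968 − y.

[1] `<path>` rectangle, #ff0000→cut S837 F890: (52.2726,54.4391) → (64.7931,54.4391) → (64.7931,11.4326) → (52.2726,11.4326) → (52.2726,54.4391) (closed)

[2] `<path>` quadratic bezier, #ff0000→cut S837 F890: (21.7938,53.5900) → (39.8918,53.6330) → (58.5861,42.0614) → (77.8768,18.8752)

; LightBurn 1.6.03
; GRBL device profile, absolute coords
G21
G90
G0 X52.2726 Y54.4391
M4 S837
G01 X64.7931 Y54.4391 F890
G01 X64.7931 Y11.4326
G01 X52.2726 Y11.4326
G01 X52.2726 Y54.4391
G0 X21.7938 Y53.5900
M4 S837
G01 X39.8918 Y53.6330 F890
G01 X58.5861 Y42.0614
G01 X77.8768 Y18.8752
M5
G0 X0.0000 Y0.0000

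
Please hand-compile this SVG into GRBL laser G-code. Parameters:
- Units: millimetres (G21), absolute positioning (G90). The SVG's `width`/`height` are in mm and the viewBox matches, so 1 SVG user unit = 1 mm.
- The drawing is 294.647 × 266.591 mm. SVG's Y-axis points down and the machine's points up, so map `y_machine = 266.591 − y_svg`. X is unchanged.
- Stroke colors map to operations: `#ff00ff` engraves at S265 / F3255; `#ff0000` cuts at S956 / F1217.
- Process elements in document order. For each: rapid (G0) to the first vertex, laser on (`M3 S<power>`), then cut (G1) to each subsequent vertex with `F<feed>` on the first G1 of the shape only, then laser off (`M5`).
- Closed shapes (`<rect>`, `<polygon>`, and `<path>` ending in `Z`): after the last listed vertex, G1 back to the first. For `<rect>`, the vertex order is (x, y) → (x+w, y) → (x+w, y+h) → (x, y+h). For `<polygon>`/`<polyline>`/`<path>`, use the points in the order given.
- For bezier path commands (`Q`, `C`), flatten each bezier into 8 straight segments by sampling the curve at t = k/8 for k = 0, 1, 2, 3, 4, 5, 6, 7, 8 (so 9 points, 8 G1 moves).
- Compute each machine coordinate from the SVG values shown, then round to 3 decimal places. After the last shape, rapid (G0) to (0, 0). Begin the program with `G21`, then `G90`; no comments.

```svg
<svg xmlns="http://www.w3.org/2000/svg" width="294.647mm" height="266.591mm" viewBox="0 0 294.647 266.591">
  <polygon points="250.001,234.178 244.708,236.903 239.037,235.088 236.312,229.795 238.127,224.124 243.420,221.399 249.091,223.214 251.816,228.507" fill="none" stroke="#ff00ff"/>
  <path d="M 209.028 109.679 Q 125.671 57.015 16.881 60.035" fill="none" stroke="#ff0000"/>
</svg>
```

viewBox `0 0 294.647 266.591` with mm width/height → 1 unit = 1 mm. Flip: y_m = 266.591 − y_svg.

**Shape 1** — `<polygon>` regular polygon, stroke `#ff00ff` → engrave (S265, F3255). Machine vertices: (250.001,32.413) → (244.708,29.688) → (239.037,31.503) → (236.312,36.796) → (238.127,42.467) → (243.420,45.192) → (249.091,43.377) → (251.816,38.084) → (250.001,32.413). Closed: final G1 returns to the first vertex.

**Shape 2** — `<path>` quadratic bezier, stroke `#ff0000` → cut (S956, F1217). Control points (SVG): P0=(209.028,109.679), P1=(125.671,57.015), P2=(16.881,60.035); sampled at t=k/8. Machine vertices: (209.028,156.912) → (187.791,169.208) → (165.760,179.764) → (142.934,188.579) → (119.313,195.655) → (94.897,200.990) → (69.686,204.586) → (43.681,206.441) → (16.881,206.556). Open path.

G21
G90
G0 X250.001 Y32.413
M3 S265
G1 X244.708 Y29.688 F3255
G1 X239.037 Y31.503
G1 X236.312 Y36.796
G1 X238.127 Y42.467
G1 X243.420 Y45.192
G1 X249.091 Y43.377
G1 X251.816 Y38.084
G1 X250.001 Y32.413
M5
G0 X209.028 Y156.912
M3 S956
G1 X187.791 Y169.208 F1217
G1 X165.760 Y179.764
G1 X142.934 Y188.579
G1 X119.313 Y195.655
G1 X94.897 Y200.990
G1 X69.686 Y204.586
G1 X43.681 Y206.441
G1 X16.881 Y206.556
M5
G0 X0.000 Y0.000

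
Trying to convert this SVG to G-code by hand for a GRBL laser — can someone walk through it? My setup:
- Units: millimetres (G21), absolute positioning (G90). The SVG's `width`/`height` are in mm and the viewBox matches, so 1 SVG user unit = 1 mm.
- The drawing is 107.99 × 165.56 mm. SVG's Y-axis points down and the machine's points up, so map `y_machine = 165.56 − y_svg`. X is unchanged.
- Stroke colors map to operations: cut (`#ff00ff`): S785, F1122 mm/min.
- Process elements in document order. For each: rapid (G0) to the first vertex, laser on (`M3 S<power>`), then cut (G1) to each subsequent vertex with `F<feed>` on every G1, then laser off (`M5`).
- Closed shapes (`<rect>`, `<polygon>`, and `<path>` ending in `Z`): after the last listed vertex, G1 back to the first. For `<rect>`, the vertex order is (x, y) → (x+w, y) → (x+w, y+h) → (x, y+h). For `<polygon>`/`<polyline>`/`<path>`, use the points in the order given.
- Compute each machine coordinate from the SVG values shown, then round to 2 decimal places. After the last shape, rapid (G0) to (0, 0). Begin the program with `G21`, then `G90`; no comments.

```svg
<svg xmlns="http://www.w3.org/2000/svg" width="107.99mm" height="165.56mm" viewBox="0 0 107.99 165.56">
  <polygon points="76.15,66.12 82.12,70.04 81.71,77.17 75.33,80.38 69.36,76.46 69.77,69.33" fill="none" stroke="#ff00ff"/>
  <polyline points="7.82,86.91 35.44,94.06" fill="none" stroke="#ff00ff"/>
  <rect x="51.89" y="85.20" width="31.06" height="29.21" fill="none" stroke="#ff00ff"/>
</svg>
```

G21
G90
G0 X76.15 Y99.44
M3 S785
G1 X82.12 Y95.52 F1122
G1 X81.71 Y88.39 F1122
G1 X75.33 Y85.18 F1122
G1 X69.36 Y89.10 F1122
G1 X69.77 Y96.23 F1122
G1 X76.15 Y99.44 F1122
M5
G0 X7.82 Y78.65
M3 S785
G1 X35.44 Y71.50 F1122
M5
G0 X51.89 Y80.36
M3 S785
G1 X82.95 Y80.36 F1122
G1 X82.95 Y51.15 F1122
G1 X51.89 Y51.15 F1122
G1 X51.89 Y80.36 F1122
M5
G0 X0.00 Y0.00

1 u = 1 mm; y_m = 165.56 − y.

[1] `<polygon>` regular polygon, #ff00ff→cut S785 F1122: (76.15,99.44) → (82.12,95.52) → (81.71,88.39) → (75.33,85.18) → (69.36,89.10) → (69.77,96.23) → (76.15,99.44) (closed)

[2] `<polyline>` line segment, #ff00ff→cut S785 F1122: (7.82,78.65) → (35.44,71.50)

[3] `<rect>` rectangle, #ff00ff→cut S785 F1122: (51.89,80.36) → (82.95,80.36) → (82.95,51.15) → (51.89,51.15) → (51.89,80.36) (closed)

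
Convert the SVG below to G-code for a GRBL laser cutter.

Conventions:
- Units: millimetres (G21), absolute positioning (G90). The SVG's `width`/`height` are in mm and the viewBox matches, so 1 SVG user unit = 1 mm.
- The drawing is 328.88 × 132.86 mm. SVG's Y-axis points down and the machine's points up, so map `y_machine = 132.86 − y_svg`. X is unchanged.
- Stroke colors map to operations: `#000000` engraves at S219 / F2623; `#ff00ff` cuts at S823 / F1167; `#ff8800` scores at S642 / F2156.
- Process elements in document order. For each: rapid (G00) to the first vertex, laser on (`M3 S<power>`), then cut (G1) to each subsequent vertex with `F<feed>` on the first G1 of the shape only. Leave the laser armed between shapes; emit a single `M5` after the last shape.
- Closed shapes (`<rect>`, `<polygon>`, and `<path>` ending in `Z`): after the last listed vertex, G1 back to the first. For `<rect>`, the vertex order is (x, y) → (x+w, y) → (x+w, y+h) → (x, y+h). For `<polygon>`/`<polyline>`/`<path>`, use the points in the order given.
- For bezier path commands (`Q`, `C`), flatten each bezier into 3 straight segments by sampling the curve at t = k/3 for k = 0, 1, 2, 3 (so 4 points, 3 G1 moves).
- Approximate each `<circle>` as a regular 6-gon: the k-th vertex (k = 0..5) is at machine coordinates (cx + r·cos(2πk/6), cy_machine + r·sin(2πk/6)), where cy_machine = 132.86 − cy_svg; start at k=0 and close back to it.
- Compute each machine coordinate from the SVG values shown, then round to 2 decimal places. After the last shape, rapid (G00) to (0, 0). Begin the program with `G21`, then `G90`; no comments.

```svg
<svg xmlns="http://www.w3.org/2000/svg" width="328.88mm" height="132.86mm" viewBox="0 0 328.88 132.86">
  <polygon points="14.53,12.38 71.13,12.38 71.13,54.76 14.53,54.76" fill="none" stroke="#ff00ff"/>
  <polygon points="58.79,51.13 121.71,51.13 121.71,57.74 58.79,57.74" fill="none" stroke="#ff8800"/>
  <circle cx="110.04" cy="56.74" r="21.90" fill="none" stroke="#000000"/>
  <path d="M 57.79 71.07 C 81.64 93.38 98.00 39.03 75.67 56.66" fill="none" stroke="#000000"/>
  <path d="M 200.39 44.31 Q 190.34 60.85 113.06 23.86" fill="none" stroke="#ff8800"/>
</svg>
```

1 u = 1 mm; y_m = 132.86 − y.

[1] `<polygon>` rectangle, #ff00ff→cut S823 F1167: (14.53,120.48) → (71.13,120.48) → (71.13,78.10) → (14.53,78.10) → (14.53,120.48) (closed)

[2] `<polygon>` rectangle, #ff8800→score S642 F2156: (58.79,81.73) → (121.71,81.73) → (121.71,75.12) → (58.79,75.12) → (58.79,81.73) (closed)

[3] `<circle>` circle, #000000→engrave S219 F2623: (131.94,76.12) → (120.99,95.09) → (99.09,95.09) → (88.14,76.12) → (99.09,57.15) → (120.99,57.15) → (131.94,76.12) (closed)

[4] `<path>` cubic bezier, #000000→engrave S219 F2623: (57.79,61.79) → (77.99,59.53) → (86.26,75.34) → (75.67,76.20)

[5] `<path>` quadratic bezier, #ff8800→score S642 F2156: (200.39,88.55) → (186.22,83.47) → (157.11,90.29) → (113.06,109.00)

G21
G90
G00 X14.53 Y120.48
M3 S823
G1 X71.13 Y120.48 F1167
G1 X71.13 Y78.10
G1 X14.53 Y78.10
G1 X14.53 Y120.48
G00 X58.79 Y81.73
M3 S642
G1 X121.71 Y81.73 F2156
G1 X121.71 Y75.12
G1 X58.79 Y75.12
G1 X58.79 Y81.73
G00 X131.94 Y76.12
M3 S219
G1 X120.99 Y95.09 F2623
G1 X99.09 Y95.09
G1 X88.14 Y76.12
G1 X99.09 Y57.15
G1 X120.99 Y57.15
G1 X131.94 Y76.12
G00 X57.79 Y61.79
M3 S219
G1 X77.99 Y59.53 F2623
G1 X86.26 Y75.34
G1 X75.67 Y76.20
G00 X200.39 Y88.55
M3 S642
G1 X186.22 Y83.47 F2156
G1 X157.11 Y90.29
G1 X113.06 Y109.00
M5
G00 X0.00 Y0.00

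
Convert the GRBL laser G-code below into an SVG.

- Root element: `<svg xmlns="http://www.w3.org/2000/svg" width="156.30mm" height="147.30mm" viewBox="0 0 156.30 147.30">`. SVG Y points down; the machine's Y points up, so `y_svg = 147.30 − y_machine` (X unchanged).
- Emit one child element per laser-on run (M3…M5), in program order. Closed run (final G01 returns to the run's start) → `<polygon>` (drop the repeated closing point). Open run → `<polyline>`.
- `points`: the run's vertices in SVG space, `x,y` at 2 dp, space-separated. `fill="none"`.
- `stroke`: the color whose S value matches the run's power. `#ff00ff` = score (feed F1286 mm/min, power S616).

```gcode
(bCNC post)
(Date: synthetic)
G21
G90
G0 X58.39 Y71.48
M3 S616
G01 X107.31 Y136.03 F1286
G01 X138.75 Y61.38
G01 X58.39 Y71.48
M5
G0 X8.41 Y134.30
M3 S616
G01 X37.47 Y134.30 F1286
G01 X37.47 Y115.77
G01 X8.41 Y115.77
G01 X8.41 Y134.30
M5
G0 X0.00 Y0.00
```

<svg xmlns="http://www.w3.org/2000/svg" width="156.30mm" height="147.30mm" viewBox="0 0 156.30 147.30">
  <polygon points="58.39,75.82 107.31,11.27 138.75,85.92" fill="none" stroke="#ff00ff"/>
  <polygon points="8.41,13.00 37.47,13.00 37.47,31.53 8.41,31.53" fill="none" stroke="#ff00ff"/>
</svg>

Each laser-on run becomes one SVG element. Flip Y back into SVG space with y_svg = 147.30 − y_machine. Every run uses S616, so all elements get stroke `#ff00ff` (score).

Run 1: The run returns to its start, so emit a `<polygon>` with points (Y-flipped): 58.39,75.82 107.31,11.27 138.75,85.92.

Run 2: The run returns to its start, so emit a `<polygon>` with points (Y-flipped): 8.41,13.00 37.47,13.00 37.47,31.53 8.41,31.53.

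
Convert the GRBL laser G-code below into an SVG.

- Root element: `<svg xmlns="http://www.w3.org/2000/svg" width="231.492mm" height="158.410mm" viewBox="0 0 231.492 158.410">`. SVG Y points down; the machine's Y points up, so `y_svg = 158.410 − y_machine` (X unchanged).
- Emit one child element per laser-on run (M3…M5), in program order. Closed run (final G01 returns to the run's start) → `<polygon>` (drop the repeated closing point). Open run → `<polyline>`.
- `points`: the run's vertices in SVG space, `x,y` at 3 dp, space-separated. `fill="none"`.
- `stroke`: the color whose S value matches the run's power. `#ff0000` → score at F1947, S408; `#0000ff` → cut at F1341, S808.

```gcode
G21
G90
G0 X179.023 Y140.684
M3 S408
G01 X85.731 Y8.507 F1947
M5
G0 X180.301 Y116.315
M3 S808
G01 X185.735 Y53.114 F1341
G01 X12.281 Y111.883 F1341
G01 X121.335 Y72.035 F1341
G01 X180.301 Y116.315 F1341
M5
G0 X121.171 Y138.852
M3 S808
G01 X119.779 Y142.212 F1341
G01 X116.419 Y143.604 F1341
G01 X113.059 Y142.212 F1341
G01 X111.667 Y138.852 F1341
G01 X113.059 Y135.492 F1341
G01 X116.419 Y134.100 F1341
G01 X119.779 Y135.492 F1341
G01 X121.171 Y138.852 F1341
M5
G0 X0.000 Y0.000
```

<svg xmlns="http://www.w3.org/2000/svg" width="231.492mm" height="158.410mm" viewBox="0 0 231.492 158.410">
  <polyline points="179.023,17.726 85.731,149.903" fill="none" stroke="#ff0000"/>
  <polygon points="180.301,42.095 185.735,105.296 12.281,46.527 121.335,86.375" fill="none" stroke="#0000ff"/>
  <polygon points="121.171,19.558 119.779,16.198 116.419,14.806 113.059,16.198 111.667,19.558 113.059,22.918 116.419,24.310 119.779,22.918" fill="none" stroke="#0000ff"/>
</svg>

Each laser-on run becomes one SVG element. Flip Y back into SVG space with y_svg = 158.410 − y_machine.

Run 1: S408 ⇒ score layer `#ff0000`. The run is open, so emit a `<polyline>` with points (Y-flipped): 179.023,17.726 85.731,149.903.

Run 2: power S808 maps to stroke `#0000ff` (cut). The run returns to its start, so emit a `<polygon>` with points (Y-flipped): 180.301,42.095 185.735,105.296 12.281,46.527 121.335,86.375.

Run 3: the run's S808 means `#0000ff` (cut). The run returns to its start, so emit a `<polygon>` with points (Y-flipped): 121.171,19.558 119.779,16.198 116.419,14.806 113.059,16.198 111.667,19.558 113.059,22.918 116.419,24.310 119.779,22.918.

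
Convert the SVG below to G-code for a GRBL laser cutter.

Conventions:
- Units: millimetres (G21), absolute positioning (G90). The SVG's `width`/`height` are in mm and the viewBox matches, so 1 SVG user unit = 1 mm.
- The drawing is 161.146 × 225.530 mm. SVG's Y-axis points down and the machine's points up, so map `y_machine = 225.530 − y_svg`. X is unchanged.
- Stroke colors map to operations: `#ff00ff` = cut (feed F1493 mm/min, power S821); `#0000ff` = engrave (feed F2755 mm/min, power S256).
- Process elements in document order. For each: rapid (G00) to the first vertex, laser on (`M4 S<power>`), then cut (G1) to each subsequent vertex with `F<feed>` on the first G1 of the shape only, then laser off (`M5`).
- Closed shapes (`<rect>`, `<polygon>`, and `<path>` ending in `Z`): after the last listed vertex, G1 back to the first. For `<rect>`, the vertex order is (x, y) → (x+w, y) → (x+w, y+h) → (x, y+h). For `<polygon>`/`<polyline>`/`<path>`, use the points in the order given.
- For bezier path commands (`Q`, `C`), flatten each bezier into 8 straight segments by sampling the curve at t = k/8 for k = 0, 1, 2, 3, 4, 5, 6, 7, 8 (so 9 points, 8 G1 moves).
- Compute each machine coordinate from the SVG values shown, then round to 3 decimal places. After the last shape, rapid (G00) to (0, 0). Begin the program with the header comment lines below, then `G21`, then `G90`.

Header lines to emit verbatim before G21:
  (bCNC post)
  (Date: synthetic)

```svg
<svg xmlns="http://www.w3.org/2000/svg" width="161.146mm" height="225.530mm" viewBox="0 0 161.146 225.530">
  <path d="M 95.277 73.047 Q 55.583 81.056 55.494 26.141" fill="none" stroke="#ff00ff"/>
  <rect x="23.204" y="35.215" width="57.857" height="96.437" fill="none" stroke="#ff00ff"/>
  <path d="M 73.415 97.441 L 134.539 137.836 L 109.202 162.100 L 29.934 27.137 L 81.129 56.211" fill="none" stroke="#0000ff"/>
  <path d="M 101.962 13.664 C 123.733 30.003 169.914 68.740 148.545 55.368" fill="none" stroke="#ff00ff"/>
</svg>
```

1 u = 1 mm; y_m = 225.530 − y.

[1] `<path>` quadratic bezier, #ff00ff→cut S821 F1493: (95.277,152.483) → (85.972,151.464) → (77.905,152.411) → (71.076,155.325) → (65.484,160.205) → (61.130,167.051) → (58.014,175.864) → (56.135,186.643) → (55.494,199.389)

[2] `<rect>` rectangle, #ff00ff→cut S821 F1493: (23.204,190.315) → (81.061,190.315) → (81.061,93.878) → (23.204,93.878) → (23.204,190.315) (closed)

[3] `<path>` open polyline, #0000ff→engrave S256 F2755: (73.415,128.089) → (134.539,87.694) → (109.202,63.430) → (29.934,198.393) → (81.129,169.319)

[4] `<path>` cubic bezier, #ff00ff→cut S821 F1493: (101.962,211.866) → (111.091,204.834) → (121.430,196.576) → (131.903,187.965) → (141.431,179.872) → (148.937,173.173) → (153.343,168.739) → (153.572,167.445) → (148.545,170.162)

(bCNC post)
(Date: synthetic)
G21
G90
G00 X95.277 Y152.483
M4 S821
G1 X85.972 Y151.464 F1493
G1 X77.905 Y152.411
G1 X71.076 Y155.325
G1 X65.484 Y160.205
G1 X61.130 Y167.051
G1 X58.014 Y175.864
G1 X56.135 Y186.643
G1 X55.494 Y199.389
M5
G00 X23.204 Y190.315
M4 S821
G1 X81.061 Y190.315 F1493
G1 X81.061 Y93.878
G1 X23.204 Y93.878
G1 X23.204 Y190.315
M5
G00 X73.415 Y128.089
M4 S256
G1 X134.539 Y87.694 F2755
G1 X109.202 Y63.430
G1 X29.934 Y198.393
G1 X81.129 Y169.319
M5
G00 X101.962 Y211.866
M4 S821
G1 X111.091 Y204.834 F1493
G1 X121.430 Y196.576
G1 X131.903 Y187.965
G1 X141.431 Y179.872
G1 X148.937 Y173.173
G1 X153.343 Y168.739
G1 X153.572 Y167.445
G1 X148.545 Y170.162
M5
G00 X0.000 Y0.000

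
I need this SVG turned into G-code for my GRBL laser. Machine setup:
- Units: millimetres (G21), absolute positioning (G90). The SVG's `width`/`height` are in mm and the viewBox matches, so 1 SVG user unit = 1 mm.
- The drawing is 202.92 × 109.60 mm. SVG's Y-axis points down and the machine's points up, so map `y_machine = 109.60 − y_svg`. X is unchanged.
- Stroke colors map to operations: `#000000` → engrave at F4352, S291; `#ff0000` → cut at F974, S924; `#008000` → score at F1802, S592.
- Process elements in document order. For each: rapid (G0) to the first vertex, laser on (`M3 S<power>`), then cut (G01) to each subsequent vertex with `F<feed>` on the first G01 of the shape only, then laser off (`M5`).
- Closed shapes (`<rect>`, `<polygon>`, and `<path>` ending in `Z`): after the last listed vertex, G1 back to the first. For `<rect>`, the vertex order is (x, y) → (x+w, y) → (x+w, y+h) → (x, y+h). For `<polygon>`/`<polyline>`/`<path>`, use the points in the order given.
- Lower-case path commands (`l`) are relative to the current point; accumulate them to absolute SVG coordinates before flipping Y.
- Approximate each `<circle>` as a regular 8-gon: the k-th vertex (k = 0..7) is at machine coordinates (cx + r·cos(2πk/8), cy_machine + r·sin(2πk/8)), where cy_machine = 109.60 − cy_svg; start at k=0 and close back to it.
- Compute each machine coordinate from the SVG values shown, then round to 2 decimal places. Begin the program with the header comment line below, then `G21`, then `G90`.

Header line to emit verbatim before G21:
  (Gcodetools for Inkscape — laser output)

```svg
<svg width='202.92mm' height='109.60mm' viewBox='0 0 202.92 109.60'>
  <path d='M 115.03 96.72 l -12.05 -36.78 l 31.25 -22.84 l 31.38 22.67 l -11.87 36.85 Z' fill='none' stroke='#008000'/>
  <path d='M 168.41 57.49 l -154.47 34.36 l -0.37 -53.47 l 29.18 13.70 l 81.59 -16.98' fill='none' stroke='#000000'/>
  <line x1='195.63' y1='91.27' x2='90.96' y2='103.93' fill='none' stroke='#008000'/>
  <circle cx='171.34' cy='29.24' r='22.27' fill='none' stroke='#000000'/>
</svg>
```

(Gcodetools for Inkscape — laser output)
G21
G90
G0 X115.03 Y12.88
M3 S592
G01 X102.98 Y49.66 F1802
G01 X134.23 Y72.50
G01 X165.61 Y49.83
G01 X153.74 Y12.98
G01 X115.03 Y12.88
M5
G0 X168.41 Y52.11
M3 S291
G01 X13.94 Y17.75 F4352
G01 X13.57 Y71.22
G01 X42.75 Y57.52
G01 X124.34 Y74.50
M5
G0 X195.63 Y18.33
M3 S592
G01 X90.96 Y5.67 F1802
M5
G0 X193.61 Y80.36
M3 S291
G01 X187.09 Y96.11 F4352
G01 X171.34 Y102.63
G01 X155.59 Y96.11
G01 X149.07 Y80.36
G01 X155.59 Y64.61
G01 X171.34 Y58.09
G01 X187.09 Y64.61
G01 X193.61 Y80.36
M5

1 u = 1 mm; y_m = 109.60 − y.

[1] `<path>` regular polygon, #008000→score S592 F1802: (115.03,12.88) → (102.98,49.66) → (134.23,72.50) → (165.61,49.83) → (153.74,12.98) → (115.03,12.88) (closed)

[2] `<path>` open polyline, #000000→engrave S291 F4352: (168.41,52.11) → (13.94,17.75) → (13.57,71.22) → (42.75,57.52) → (124.34,74.50)

[3] `<line>` line segment, #008000→score S592 F1802: (195.63,18.33) → (90.96,5.67)

[4] `<circle>` circle, #000000→engrave S291 F4352: (193.61,80.36) → (187.09,96.11) → (171.34,102.63) → (155.59,96.11) → (149.07,80.36) → (155.59,64.61) → (171.34,58.09) → (187.09,64.61) → (193.61,80.36) (closed)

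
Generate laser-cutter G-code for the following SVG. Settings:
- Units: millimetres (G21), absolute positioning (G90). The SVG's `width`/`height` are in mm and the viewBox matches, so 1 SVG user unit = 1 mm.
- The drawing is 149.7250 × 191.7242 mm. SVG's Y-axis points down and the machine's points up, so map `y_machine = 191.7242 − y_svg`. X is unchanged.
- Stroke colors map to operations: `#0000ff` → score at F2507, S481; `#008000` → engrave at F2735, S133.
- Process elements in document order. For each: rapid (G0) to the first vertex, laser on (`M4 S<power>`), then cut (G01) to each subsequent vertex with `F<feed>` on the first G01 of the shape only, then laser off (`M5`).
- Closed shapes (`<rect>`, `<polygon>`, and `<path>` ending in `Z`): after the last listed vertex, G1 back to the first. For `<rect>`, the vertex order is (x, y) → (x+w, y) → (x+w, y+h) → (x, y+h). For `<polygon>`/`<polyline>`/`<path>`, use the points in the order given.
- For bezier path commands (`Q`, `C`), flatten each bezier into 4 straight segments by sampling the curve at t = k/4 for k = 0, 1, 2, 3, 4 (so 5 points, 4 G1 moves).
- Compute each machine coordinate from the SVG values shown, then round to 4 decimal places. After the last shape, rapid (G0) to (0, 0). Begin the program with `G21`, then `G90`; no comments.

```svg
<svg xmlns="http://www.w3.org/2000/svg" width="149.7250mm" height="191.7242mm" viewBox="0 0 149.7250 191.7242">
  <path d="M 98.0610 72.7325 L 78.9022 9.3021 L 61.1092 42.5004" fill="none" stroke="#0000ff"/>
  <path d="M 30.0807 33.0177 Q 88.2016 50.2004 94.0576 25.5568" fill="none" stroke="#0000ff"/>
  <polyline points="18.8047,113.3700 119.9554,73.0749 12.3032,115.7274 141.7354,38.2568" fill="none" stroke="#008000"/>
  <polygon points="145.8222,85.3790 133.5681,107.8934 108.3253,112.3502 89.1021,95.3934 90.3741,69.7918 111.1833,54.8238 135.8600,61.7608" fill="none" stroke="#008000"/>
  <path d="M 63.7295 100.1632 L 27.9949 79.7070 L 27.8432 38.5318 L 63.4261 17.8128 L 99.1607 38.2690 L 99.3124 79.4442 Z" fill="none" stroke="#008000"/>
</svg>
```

G21
G90
G0 X98.0610 Y118.9917
M4 S481
G01 X78.9022 Y182.4221 F2507
G01 X61.1092 Y149.2238
M5
G0 X30.0807 Y158.7065
M4 S481
G01 X55.8746 Y152.7293 F2507
G01 X75.1354 Y151.9804
G01 X87.8630 Y156.4597
G01 X94.0576 Y166.1674
M5
G0 X18.8047 Y78.3542
M4 S133
G01 X119.9554 Y118.6493 F2735
G01 X12.3032 Y75.9968
G01 X141.7354 Y153.4674
M5
G0 X145.8222 Y106.3452
M4 S133
G01 X133.5681 Y83.8308 F2735
G01 X108.3253 Y79.3740
G01 X89.1021 Y96.3308
G01 X90.3741 Y121.9324
G01 X111.1833 Y136.9004
G01 X135.8600 Y129.9634
G01 X145.8222 Y106.3452
M5
G0 X63.7295 Y91.5610
M4 S133
G01 X27.9949 Y112.0172 F2735
G01 X27.8432 Y153.1924
G01 X63.4261 Y173.9114
G01 X99.1607 Y153.4552
G01 X99.3124 Y112.2800
G01 X63.7295 Y91.5610
M5
G0 X0.0000 Y0.0000

viewBox `0 0 149.7250 191.7242` with mm width/height → 1 unit = 1 mm. Flip: y_m = 191.7242 − y_svg.

**Shape 1** — `<path>` open polyline, stroke `#0000ff` → score (S481, F2507). Machine vertices: (98.0610,118.9917) → (78.9022,182.4221) → (61.1092,149.2238). Open path.

**Shape 2** — `<path>` quadratic bezier, stroke `#0000ff` → score (S481, F2507). Control points (SVG): P0=(30.0807,33.0177), P1=(88.2016,50.2004), P2=(94.0576,25.5568); sampled at t=k/4. Machine vertices: (30.0807,158.7065) → (55.8746,152.7293) → (75.1354,151.9804) → (87.8630,156.4597) → (94.0576,166.1674). Open path.

**Shape 3** — `<polyline>` open polyline, stroke `#008000` → engrave (S133, F2735). Machine vertices: (18.8047,78.3542) → (119.9554,118.6493) → (12.3032,75.9968) → (141.7354,153.4674). Open path.

**Shape 4** — `<polygon>` regular polygon, stroke `#008000` → engrave (S133, F2735). Machine vertices: (145.8222,106.3452) → (133.5681,83.8308) → (108.3253,79.3740) → (89.1021,96.3308) → (90.3741,121.9324) → (111.1833,136.9004) → (135.8600,129.9634) → (145.8222,106.3452). Closed: final G1 returns to the first vertex.

**Shape 5** — `<path>` regular polygon, stroke `#008000` → engrave (S133, F2735). Machine vertices: (63.7295,91.5610) → (27.9949,112.0172) → (27.8432,153.1924) → (63.4261,173.9114) → (99.1607,153.4552) → (99.3124,112.2800) → (63.7295,91.5610). Closed: final G1 returns to the first vertex.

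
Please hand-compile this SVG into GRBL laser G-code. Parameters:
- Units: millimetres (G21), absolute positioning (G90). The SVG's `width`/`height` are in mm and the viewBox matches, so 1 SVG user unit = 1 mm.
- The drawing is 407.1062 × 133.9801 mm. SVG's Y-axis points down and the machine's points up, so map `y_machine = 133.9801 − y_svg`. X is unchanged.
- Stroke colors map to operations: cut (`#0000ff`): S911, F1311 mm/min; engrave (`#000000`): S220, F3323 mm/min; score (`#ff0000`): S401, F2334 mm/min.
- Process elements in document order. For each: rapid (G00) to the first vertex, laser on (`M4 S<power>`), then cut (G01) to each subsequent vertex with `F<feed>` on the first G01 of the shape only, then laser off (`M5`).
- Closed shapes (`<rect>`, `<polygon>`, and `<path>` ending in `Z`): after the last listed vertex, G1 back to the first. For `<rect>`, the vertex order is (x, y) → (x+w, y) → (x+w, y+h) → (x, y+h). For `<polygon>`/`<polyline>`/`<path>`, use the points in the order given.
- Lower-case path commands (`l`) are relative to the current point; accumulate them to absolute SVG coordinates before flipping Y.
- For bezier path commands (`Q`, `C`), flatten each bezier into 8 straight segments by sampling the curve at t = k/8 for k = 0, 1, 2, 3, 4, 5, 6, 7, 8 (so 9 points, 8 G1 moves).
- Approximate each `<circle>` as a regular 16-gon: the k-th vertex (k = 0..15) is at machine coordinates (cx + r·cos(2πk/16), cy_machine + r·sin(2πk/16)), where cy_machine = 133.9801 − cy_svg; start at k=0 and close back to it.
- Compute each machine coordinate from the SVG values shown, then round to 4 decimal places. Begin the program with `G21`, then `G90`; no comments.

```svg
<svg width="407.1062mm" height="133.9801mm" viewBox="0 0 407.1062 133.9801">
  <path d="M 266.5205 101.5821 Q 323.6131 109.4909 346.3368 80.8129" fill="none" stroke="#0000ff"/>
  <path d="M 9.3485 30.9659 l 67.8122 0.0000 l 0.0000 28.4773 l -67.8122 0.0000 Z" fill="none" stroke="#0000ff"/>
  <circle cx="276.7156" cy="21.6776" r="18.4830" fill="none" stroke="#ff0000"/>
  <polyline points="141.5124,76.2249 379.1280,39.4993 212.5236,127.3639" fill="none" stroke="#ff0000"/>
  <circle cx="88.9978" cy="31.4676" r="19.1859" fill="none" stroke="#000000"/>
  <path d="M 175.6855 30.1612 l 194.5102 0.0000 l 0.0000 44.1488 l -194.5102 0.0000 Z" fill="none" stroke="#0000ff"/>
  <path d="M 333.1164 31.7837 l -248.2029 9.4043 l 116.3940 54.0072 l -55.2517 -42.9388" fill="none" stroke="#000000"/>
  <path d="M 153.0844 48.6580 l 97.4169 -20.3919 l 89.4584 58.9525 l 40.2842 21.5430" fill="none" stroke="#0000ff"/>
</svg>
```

Since the viewBox matches the mm dimensions, user units are millimetres directly. The only transform is the Y-flip y_m = 133.9801 − y_svg.

Shape 1 is a quadratic bezier drawn with `<path>`. Its stroke #0000ff means cut at S911, F1311. After flipping Y the toolpath is (266.5205,32.3980) → (280.2566,30.9925) → (292.9187,30.7303) → (304.5068,31.6114) → (315.0209,33.6359) → (324.4609,36.8037) → (332.8269,41.1149) → (340.1189,46.5694) → (346.3368,53.1672).

Shape 2 is a rectangle drawn with `<path>`. Its stroke #0000ff means cut at S911, F1311. After flipping Y the toolpath is (9.3485,103.0142) → (77.1607,103.0142) → (77.1607,74.5369) → (9.3485,74.5369) → (9.3485,103.0142), returning to the start.

Shape 3 is a circle drawn with `<circle>`. Its stroke #ff0000 means score at S401, F2334. After flipping Y the toolpath is (295.1986,112.3025) → (293.7917,119.3756) → (289.7851,125.3720) → (283.7887,129.3786) → (276.7156,130.7855) → (269.6425,129.3786) → (263.6461,125.3720) → (259.6395,119.3756) → (258.2326,112.3025) → (259.6395,105.2294) → (263.6461,99.2330) → (269.6425,95.2264) → (276.7156,93.8195) → (283.7887,95.2264) → (289.7851,99.2330) → (293.7917,105.2294) → (295.1986,112.3025), returning to the start.

Shape 4 is a open polyline drawn with `<polyline>`. Its stroke #ff0000 means score at S401, F2334. After flipping Y the toolpath is (141.5124,57.7552) → (379.1280,94.4808) → (212.5236,6.6162).

Shape 5 is a circle drawn with `<circle>`. Its stroke #000000 means engrave at S220, F3323. After flipping Y the toolpath is (108.1837,102.5125) → (106.7233,109.8546) → (102.5643,116.0790) → (96.3399,120.2380) → (88.9978,121.6984) → (81.6557,120.2380) → (75.4313,116.0790) → (71.2723,109.8546) → (69.8119,102.5125) → (71.2723,95.1704) → (75.4313,88.9460) → (81.6557,84.7870) → (88.9978,83.3266) → (96.3399,84.7870) → (102.5643,88.9460) → (106.7233,95.1704) → (108.1837,102.5125), returning to the start.

Shape 6 is a rectangle drawn with `<path>`. Its stroke #0000ff means cut at S911, F1311. After flipping Y the toolpath is (175.6855,103.8189) → (370.1957,103.8189) → (370.1957,59.6701) → (175.6855,59.6701) → (175.6855,103.8189), returning to the start.

Shape 7 is a open polyline drawn with `<path>`. Its stroke #000000 means engrave at S220, F3323. After flipping Y the toolpath is (333.1164,102.1964) → (84.9135,92.7921) → (201.3075,38.7849) → (146.0558,81.7237).

Shape 8 is a open polyline drawn with `<path>`. Its stroke #0000ff means cut at S911, F1311. After flipping Y the toolpath is (153.0844,85.3221) → (250.5013,105.7140) → (339.9597,46.7615) → (380.2439,25.2185).

G21
G90
G00 X266.5205 Y32.3980
M4 S911
G01 X280.2566 Y30.9925 F1311
G01 X292.9187 Y30.7303
G01 X304.5068 Y31.6114
G01 X315.0209 Y33.6359
G01 X324.4609 Y36.8037
G01 X332.8269 Y41.1149
G01 X340.1189 Y46.5694
G01 X346.3368 Y53.1672
M5
G00 X9.3485 Y103.0142
M4 S911
G01 X77.1607 Y103.0142 F1311
G01 X77.1607 Y74.5369
G01 X9.3485 Y74.5369
G01 X9.3485 Y103.0142
M5
G00 X295.1986 Y112.3025
M4 S401
G01 X293.7917 Y119.3756 F2334
G01 X289.7851 Y125.3720
G01 X283.7887 Y129.3786
G01 X276.7156 Y130.7855
G01 X269.6425 Y129.3786
G01 X263.6461 Y125.3720
G01 X259.6395 Y119.3756
G01 X258.2326 Y112.3025
G01 X259.6395 Y105.2294
G01 X263.6461 Y99.2330
G01 X269.6425 Y95.2264
G01 X276.7156 Y93.8195
G01 X283.7887 Y95.2264
G01 X289.7851 Y99.2330
G01 X293.7917 Y105.2294
G01 X295.1986 Y112.3025
M5
G00 X141.5124 Y57.7552
M4 S401
G01 X379.1280 Y94.4808 F2334
G01 X212.5236 Y6.6162
M5
G00 X108.1837 Y102.5125
M4 S220
G01 X106.7233 Y109.8546 F3323
G01 X102.5643 Y116.0790
G01 X96.3399 Y120.2380
G01 X88.9978 Y121.6984
G01 X81.6557 Y120.2380
G01 X75.4313 Y116.0790
G01 X71.2723 Y109.8546
G01 X69.8119 Y102.5125
G01 X71.2723 Y95.1704
G01 X75.4313 Y88.9460
G01 X81.6557 Y84.7870
G01 X88.9978 Y83.3266
G01 X96.3399 Y84.7870
G01 X102.5643 Y88.9460
G01 X106.7233 Y95.1704
G01 X108.1837 Y102.5125
M5
G00 X175.6855 Y103.8189
M4 S911
G01 X370.1957 Y103.8189 F1311
G01 X370.1957 Y59.6701
G01 X175.6855 Y59.6701
G01 X175.6855 Y103.8189
M5
G00 X333.1164 Y102.1964
M4 S220
G01 X84.9135 Y92.7921 F3323
G01 X201.3075 Y38.7849
G01 X146.0558 Y81.7237
M5
G00 X153.0844 Y85.3221
M4 S911
G01 X250.5013 Y105.7140 F1311
G01 X339.9597 Y46.7615
G01 X380.2439 Y25.2185
M5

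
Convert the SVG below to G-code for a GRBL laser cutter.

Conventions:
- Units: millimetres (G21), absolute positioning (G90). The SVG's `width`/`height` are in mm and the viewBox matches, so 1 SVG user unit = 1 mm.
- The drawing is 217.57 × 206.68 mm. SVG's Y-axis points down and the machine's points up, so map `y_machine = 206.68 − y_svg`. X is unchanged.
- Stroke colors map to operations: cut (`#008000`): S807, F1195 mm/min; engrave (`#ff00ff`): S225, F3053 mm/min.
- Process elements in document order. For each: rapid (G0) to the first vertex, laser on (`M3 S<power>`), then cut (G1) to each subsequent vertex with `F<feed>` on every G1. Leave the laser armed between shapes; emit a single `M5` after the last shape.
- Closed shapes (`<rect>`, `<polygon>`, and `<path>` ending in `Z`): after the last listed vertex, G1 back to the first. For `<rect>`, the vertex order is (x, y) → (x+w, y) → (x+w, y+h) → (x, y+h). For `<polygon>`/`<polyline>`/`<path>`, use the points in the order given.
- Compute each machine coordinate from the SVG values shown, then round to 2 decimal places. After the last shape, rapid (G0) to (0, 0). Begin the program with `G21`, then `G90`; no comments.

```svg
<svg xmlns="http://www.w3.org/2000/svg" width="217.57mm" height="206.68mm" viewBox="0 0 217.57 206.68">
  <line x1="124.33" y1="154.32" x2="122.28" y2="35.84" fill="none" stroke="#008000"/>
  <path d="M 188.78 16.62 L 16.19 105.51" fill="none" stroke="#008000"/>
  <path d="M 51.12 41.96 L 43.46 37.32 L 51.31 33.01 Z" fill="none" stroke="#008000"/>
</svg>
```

1 u = 1 mm; y_m = 206.68 − y.

[1] `<line>` line segment, #008000→cut S807 F1195: (124.33,52.36) → (122.28,170.84)

[2] `<path>` line segment, #008000→cut S807 F1195: (188.78,190.06) → (16.19,101.17)

[3] `<path>` regular polygon, #008000→cut S807 F1195: (51.12,164.72) → (43.46,169.36) → (51.31,173.67) → (51.12,164.72) (closed)

G21
G90
G0 X124.33 Y52.36
M3 S807
G1 X122.28 Y170.84 F1195
G0 X188.78 Y190.06
M3 S807
G1 X16.19 Y101.17 F1195
G0 X51.12 Y164.72
M3 S807
G1 X43.46 Y169.36 F1195
G1 X51.31 Y173.67 F1195
G1 X51.12 Y164.72 F1195
M5
G0 X0.00 Y0.00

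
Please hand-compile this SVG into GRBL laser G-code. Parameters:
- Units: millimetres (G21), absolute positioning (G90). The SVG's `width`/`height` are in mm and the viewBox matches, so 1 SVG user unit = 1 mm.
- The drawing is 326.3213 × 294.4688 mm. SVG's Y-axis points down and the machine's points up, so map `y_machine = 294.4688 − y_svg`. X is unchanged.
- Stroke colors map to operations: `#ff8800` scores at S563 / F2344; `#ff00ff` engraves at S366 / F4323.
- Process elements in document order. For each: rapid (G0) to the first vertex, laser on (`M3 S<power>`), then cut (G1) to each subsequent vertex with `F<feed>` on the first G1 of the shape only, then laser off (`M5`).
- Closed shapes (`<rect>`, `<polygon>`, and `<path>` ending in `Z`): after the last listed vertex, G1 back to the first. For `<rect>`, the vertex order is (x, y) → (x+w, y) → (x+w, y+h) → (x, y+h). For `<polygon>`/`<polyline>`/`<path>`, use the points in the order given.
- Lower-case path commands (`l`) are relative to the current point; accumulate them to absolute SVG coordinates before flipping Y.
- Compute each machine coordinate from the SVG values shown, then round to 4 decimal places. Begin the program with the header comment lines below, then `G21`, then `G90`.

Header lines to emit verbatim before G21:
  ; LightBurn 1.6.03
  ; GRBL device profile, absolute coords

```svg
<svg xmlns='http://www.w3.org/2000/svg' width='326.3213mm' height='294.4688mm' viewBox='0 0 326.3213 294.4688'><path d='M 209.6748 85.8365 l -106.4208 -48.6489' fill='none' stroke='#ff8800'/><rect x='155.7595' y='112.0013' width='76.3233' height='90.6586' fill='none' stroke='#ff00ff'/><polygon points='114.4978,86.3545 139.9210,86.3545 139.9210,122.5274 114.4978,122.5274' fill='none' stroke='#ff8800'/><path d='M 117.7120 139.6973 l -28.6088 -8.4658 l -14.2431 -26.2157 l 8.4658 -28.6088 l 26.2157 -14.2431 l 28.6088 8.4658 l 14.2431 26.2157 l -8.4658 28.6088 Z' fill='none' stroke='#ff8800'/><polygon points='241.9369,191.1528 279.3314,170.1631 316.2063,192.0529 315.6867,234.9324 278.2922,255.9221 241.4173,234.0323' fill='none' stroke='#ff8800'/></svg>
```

; LightBurn 1.6.03
; GRBL device profile, absolute coords
G21
G90
G0 X209.6748 Y208.6323
M3 S563
G1 X103.2540 Y257.2812 F2344
M5
G0 X155.7595 Y182.4675
M3 S366
G1 X232.0828 Y182.4675 F4323
G1 X232.0828 Y91.8089
G1 X155.7595 Y91.8089
G1 X155.7595 Y182.4675
M5
G0 X114.4978 Y208.1143
M3 S563
G1 X139.9210 Y208.1143 F2344
G1 X139.9210 Y171.9414
G1 X114.4978 Y171.9414
G1 X114.4978 Y208.1143
M5
G0 X117.7120 Y154.7715
M3 S563
G1 X89.1032 Y163.2373 F2344
G1 X74.8601 Y189.4530
G1 X83.3259 Y218.0618
G1 X109.5416 Y232.3049
G1 X138.1504 Y223.8391
G1 X152.3935 Y197.6234
G1 X143.9277 Y169.0146
G1 X117.7120 Y154.7715
M5
G0 X241.9369 Y103.3160
M3 S563
G1 X279.3314 Y124.3057 F2344
G1 X316.2063 Y102.4159
G1 X315.6867 Y59.5364
G1 X278.2922 Y38.5467
G1 X241.4173 Y60.4365
G1 X241.9369 Y103.3160
M5

Since the viewBox matches the mm dimensions, user units are millimetres directly. The only transform is the Y-flip y_m = 294.4688 − y_svg.

Shape 1 is a line segment drawn with `<path>`. Its stroke #ff8800 means score at S563, F2344. After flipping Y the toolpath is (209.6748,208.6323) → (103.2540,257.2812).

Shape 2 is a rectangle drawn with `<rect>`. Its stroke #ff00ff means engrave at S366, F4323. After flipping Y the toolpath is (155.7595,182.4675) → (232.0828,182.4675) → (232.0828,91.8089) → (155.7595,91.8089) → (155.7595,182.4675), returning to the start.

Shape 3 is a rectangle drawn with `<polygon>`. Its stroke #ff8800 means score at S563, F2344. After flipping Y the toolpath is (114.4978,208.1143) → (139.9210,208.1143) → (139.9210,171.9414) → (114.4978,171.9414) → (114.4978,208.1143), returning to the start.

Shape 4 is a regular polygon drawn with `<path>`. Its stroke #ff8800 means score at S563, F2344. After flipping Y the toolpath is (117.7120,154.7715) → (89.1032,163.2373) → (74.8601,189.4530) → (83.3259,218.0618) → (109.5416,232.3049) → (138.1504,223.8391) → (152.3935,197.6234) → (143.9277,169.0146) → (117.7120,154.7715), returning to the start.

Shape 5 is a regular polygon drawn with `<polygon>`. Its stroke #ff8800 means score at S563, F2344. After flipping Y the toolpath is (241.9369,103.3160) → (279.3314,124.3057) → (316.2063,102.4159) → (315.6867,59.5364) → (278.2922,38.5467) → (241.4173,60.4365) → (241.9369,103.3160), returning to the start.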